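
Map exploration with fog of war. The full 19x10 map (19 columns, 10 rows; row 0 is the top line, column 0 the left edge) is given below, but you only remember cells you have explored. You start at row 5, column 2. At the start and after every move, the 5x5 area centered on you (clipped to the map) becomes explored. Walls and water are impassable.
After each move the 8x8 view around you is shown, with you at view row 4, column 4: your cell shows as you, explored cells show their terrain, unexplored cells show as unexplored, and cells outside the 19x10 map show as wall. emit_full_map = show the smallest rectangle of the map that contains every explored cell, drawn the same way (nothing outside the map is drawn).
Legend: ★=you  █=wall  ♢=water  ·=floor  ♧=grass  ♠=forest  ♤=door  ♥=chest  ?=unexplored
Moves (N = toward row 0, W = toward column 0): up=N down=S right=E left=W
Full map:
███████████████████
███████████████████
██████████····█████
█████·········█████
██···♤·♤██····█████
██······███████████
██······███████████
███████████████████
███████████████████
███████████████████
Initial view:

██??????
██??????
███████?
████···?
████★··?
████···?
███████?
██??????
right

█???????
█???????
██████·?
███···♤?
███·★··?
███····?
███████?
█???????

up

█???????
█???????
█?█████?
██████·?
███·★·♤?
███····?
███····?
███████?

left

██??????
██??????
████████
███████·
████★··♤
████····
████····
████████

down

██??????
████████
███████·
████···♤
████★···
████····
████████
██??????

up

██??????
██??????
████████
███████·
████★··♤
████····
████····
████████

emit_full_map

██████
█████·
██★··♤
██····
██····
██████

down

██??????
████████
███████·
████···♤
████★···
████····
████████
██??????

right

█???????
███████?
██████·?
███···♤?
███·★··?
███····?
███████?
█???????

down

███████?
██████·?
███···♤?
███····?
███·★··?
███████?
█?█████?
█???????

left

████████
███████·
████···♤
████····
████★···
████████
████████
██??????

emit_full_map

██████
█████·
██···♤
██····
██★···
██████
██████

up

██??????
████████
███████·
████···♤
████★···
████····
████████
████████


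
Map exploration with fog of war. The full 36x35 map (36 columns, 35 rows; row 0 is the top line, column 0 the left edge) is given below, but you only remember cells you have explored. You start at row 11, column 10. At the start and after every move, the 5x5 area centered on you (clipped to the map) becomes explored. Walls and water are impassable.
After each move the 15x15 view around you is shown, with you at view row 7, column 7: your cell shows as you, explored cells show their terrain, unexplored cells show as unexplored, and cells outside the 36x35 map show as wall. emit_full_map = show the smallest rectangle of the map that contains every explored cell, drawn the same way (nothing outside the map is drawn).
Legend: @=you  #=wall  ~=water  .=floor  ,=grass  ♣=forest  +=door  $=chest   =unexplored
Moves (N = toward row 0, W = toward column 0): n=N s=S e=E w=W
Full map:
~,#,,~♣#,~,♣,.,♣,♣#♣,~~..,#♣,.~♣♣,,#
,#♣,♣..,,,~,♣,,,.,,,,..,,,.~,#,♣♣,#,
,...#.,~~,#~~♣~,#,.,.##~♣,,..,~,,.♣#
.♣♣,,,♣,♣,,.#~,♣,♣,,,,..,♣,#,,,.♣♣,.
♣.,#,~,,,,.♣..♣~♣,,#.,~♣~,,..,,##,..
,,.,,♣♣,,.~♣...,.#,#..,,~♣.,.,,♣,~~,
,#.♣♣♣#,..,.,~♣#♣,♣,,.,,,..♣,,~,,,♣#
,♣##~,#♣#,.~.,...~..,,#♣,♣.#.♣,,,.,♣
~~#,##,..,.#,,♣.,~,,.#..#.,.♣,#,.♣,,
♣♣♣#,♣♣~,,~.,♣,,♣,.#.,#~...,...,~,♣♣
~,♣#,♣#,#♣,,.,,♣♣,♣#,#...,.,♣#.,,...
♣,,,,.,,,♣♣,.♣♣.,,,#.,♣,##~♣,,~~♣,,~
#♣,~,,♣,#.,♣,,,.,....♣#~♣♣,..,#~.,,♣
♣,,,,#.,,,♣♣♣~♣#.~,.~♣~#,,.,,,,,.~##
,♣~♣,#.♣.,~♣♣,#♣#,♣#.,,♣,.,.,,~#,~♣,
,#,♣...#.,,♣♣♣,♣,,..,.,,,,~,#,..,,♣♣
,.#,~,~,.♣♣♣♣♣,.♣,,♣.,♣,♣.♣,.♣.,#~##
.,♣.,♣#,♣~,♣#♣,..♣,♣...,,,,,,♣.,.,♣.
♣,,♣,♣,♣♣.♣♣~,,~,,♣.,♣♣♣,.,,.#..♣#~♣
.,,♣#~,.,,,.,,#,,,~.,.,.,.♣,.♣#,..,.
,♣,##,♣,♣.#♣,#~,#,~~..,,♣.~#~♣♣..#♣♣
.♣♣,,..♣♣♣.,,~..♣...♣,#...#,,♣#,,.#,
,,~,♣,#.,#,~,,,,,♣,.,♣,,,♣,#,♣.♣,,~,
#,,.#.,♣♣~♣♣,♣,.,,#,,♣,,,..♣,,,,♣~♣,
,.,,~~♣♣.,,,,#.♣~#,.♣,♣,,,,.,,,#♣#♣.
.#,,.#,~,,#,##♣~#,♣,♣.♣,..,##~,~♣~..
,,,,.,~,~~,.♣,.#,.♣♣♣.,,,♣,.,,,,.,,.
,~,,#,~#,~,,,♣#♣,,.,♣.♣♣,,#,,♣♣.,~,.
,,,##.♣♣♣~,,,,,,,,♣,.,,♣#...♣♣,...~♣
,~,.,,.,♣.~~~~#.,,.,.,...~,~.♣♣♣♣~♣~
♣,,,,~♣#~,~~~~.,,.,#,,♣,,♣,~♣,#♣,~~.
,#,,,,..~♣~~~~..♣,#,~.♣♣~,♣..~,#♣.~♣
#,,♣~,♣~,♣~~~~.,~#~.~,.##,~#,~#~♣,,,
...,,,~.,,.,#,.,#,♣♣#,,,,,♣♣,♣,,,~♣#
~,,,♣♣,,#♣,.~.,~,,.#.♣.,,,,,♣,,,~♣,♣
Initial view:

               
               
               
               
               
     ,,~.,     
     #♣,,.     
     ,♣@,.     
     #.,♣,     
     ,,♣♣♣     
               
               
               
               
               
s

               
               
               
               
     ,,~.,     
     #♣,,.     
     ,♣♣,.     
     #.@♣,     
     ,,♣♣♣     
     .,~♣♣     
               
               
               
               
               

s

               
               
               
     ,,~.,     
     #♣,,.     
     ,♣♣,.     
     #.,♣,     
     ,,@♣♣     
     .,~♣♣     
     .,,♣♣     
               
               
               
               
               

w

               
               
               
      ,,~.,    
      #♣,,.    
     ,,♣♣,.    
     ,#.,♣,    
     ,,@♣♣♣    
     ♣.,~♣♣    
     #.,,♣♣    
               
               
               
               
               

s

               
               
      ,,~.,    
      #♣,,.    
     ,,♣♣,.    
     ,#.,♣,    
     ,,,♣♣♣    
     ♣.@~♣♣    
     #.,,♣♣    
     ,.♣♣♣     
               
               
               
               
               

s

               
      ,,~.,    
      #♣,,.    
     ,,♣♣,.    
     ,#.,♣,    
     ,,,♣♣♣    
     ♣.,~♣♣    
     #.@,♣♣    
     ,.♣♣♣     
     ,♣~,♣     
               
               
               
               
               

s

      ,,~.,    
      #♣,,.    
     ,,♣♣,.    
     ,#.,♣,    
     ,,,♣♣♣    
     ♣.,~♣♣    
     #.,,♣♣    
     ,.@♣♣     
     ,♣~,♣     
     ♣♣.♣♣     
               
               
               
               
               

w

       ,,~.,   
       #♣,,.   
      ,,♣♣,.   
      ,#.,♣,   
      ,,,♣♣♣   
     .♣.,~♣♣   
     .#.,,♣♣   
     ~,@♣♣♣    
     #,♣~,♣    
     ,♣♣.♣♣    
               
               
               
               
               

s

       #♣,,.   
      ,,♣♣,.   
      ,#.,♣,   
      ,,,♣♣♣   
     .♣.,~♣♣   
     .#.,,♣♣   
     ~,.♣♣♣    
     #,@~,♣    
     ,♣♣.♣♣    
     ,.,,,     
               
               
               
               
               

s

      ,,♣♣,.   
      ,#.,♣,   
      ,,,♣♣♣   
     .♣.,~♣♣   
     .#.,,♣♣   
     ~,.♣♣♣    
     #,♣~,♣    
     ,♣@.♣♣    
     ,.,,,     
     ♣,♣.#     
               
               
               
               
               

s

      ,#.,♣,   
      ,,,♣♣♣   
     .♣.,~♣♣   
     .#.,,♣♣   
     ~,.♣♣♣    
     #,♣~,♣    
     ,♣♣.♣♣    
     ,.@,,     
     ♣,♣.#     
     .♣♣♣.     
               
               
               
               
               

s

      ,,,♣♣♣   
     .♣.,~♣♣   
     .#.,,♣♣   
     ~,.♣♣♣    
     #,♣~,♣    
     ,♣♣.♣♣    
     ,.,,,     
     ♣,@.#     
     .♣♣♣.     
     #.,#,     
               
               
               
               
               

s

     .♣.,~♣♣   
     .#.,,♣♣   
     ~,.♣♣♣    
     #,♣~,♣    
     ,♣♣.♣♣    
     ,.,,,     
     ♣,♣.#     
     .♣@♣.     
     #.,#,     
     ,♣♣~♣     
               
               
               
               
               

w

      .♣.,~♣♣  
      .#.,,♣♣  
      ~,.♣♣♣   
      #,♣~,♣   
      ,♣♣.♣♣   
     ~,.,,,    
     ,♣,♣.#    
     ..@♣♣.    
     ,#.,#,    
     .,♣♣~♣    
               
               
               
               
               

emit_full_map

   ,,~.,
   #♣,,.
  ,,♣♣,.
  ,#.,♣,
  ,,,♣♣♣
 .♣.,~♣♣
 .#.,,♣♣
 ~,.♣♣♣ 
 #,♣~,♣ 
 ,♣♣.♣♣ 
~,.,,,  
,♣,♣.#  
..@♣♣.  
,#.,#,  
.,♣♣~♣  

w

#      .♣.,~♣♣ 
#      .#.,,♣♣ 
#      ~,.♣♣♣  
#      #,♣~,♣  
#      ,♣♣.♣♣  
#    #~,.,,,   
#    #,♣,♣.#   
#    ,.@♣♣♣.   
#    ♣,#.,#,   
#    #.,♣♣~♣   
#              
#              
#              
#              
#              

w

##      .♣.,~♣♣
##      .#.,,♣♣
##      ~,.♣♣♣ 
##      #,♣~,♣ 
##      ,♣♣.♣♣ 
##   ♣#~,.,,,  
##   ##,♣,♣.#  
##   ,,@.♣♣♣.  
##   ,♣,#.,#,  
##   .#.,♣♣~♣  
##             
##             
##             
##             
##             

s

##      .#.,,♣♣
##      ~,.♣♣♣ 
##      #,♣~,♣ 
##      ,♣♣.♣♣ 
##   ♣#~,.,,,  
##   ##,♣,♣.#  
##   ,,..♣♣♣.  
##   ,♣@#.,#,  
##   .#.,♣♣~♣  
##   ,~~♣♣     
##             
##             
##             
##             
##             

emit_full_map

     ,,~.,
     #♣,,.
    ,,♣♣,.
    ,#.,♣,
    ,,,♣♣♣
   .♣.,~♣♣
   .#.,,♣♣
   ~,.♣♣♣ 
   #,♣~,♣ 
   ,♣♣.♣♣ 
♣#~,.,,,  
##,♣,♣.#  
,,..♣♣♣.  
,♣@#.,#,  
.#.,♣♣~♣  
,~~♣♣     


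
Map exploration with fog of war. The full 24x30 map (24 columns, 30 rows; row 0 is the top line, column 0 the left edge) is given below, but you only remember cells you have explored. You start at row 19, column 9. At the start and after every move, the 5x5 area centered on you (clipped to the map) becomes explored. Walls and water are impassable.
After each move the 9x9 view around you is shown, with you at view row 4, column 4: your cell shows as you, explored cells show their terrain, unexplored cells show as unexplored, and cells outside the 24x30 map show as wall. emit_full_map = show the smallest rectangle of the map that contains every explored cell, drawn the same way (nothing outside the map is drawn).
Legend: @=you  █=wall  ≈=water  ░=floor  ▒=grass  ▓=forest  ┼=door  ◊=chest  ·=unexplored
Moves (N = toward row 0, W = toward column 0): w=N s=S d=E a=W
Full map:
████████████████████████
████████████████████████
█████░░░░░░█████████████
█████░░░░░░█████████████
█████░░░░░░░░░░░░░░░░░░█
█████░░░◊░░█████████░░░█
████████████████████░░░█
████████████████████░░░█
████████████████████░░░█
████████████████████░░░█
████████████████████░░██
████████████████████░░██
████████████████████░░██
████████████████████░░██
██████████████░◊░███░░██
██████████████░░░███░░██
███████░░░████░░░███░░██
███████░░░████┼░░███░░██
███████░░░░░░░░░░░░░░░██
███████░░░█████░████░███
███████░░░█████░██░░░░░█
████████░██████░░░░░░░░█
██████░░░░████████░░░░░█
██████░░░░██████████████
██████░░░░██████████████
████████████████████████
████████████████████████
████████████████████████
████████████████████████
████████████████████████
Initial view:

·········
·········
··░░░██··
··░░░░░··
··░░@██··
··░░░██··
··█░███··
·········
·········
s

·········
··░░░██··
··░░░░░··
··░░░██··
··░░@██··
··█░███··
··░░░██··
·········
·········

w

·········
·········
··░░░██··
··░░░░░··
··░░@██··
··░░░██··
··█░███··
··░░░██··
·········

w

·········
·········
··░░░██··
··░░░██··
··░░@░░··
··░░░██··
··░░░██··
··█░███··
··░░░██··

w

·········
·········
··█████··
··░░░██··
··░░@██··
··░░░░░··
··░░░██··
··░░░██··
··█░███··

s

·········
··█████··
··░░░██··
··░░░██··
··░░@░░··
··░░░██··
··░░░██··
··█░███··
··░░░██··

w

·········
·········
··█████··
··░░░██··
··░░@██··
··░░░░░··
··░░░██··
··░░░██··
··█░███··

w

·········
·········
··█████··
··█████··
··░░@██··
··░░░██··
··░░░░░··
··░░░██··
··░░░██··

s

·········
··█████··
··█████··
··░░░██··
··░░@██··
··░░░░░··
··░░░██··
··░░░██··
··█░███··

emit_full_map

█████
█████
░░░██
░░@██
░░░░░
░░░██
░░░██
█░███
░░░██

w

·········
·········
··█████··
··█████··
··░░@██··
··░░░██··
··░░░░░··
··░░░██··
··░░░██··

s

·········
··█████··
··█████··
··░░░██··
··░░@██··
··░░░░░··
··░░░██··
··░░░██··
··█░███··

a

·········
···█████·
··██████·
··█░░░██·
··█░@░██·
··█░░░░░·
··█░░░██·
···░░░██·
···█░███·

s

···█████·
··██████·
··█░░░██·
··█░░░██·
··█░@░░░·
··█░░░██·
··█░░░██·
···█░███·
···░░░██·

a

····█████
···██████
··██░░░██
··██░░░██
··██@░░░░
··██░░░██
··██░░░██
····█░███
····░░░██

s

···██████
··██░░░██
··██░░░██
··██░░░░░
··██@░░██
··██░░░██
··███░███
····░░░██
·········

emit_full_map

··█████
·██████
██░░░██
██░░░██
██░░░░░
██@░░██
██░░░██
███░███
··░░░██

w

····█████
···██████
··██░░░██
··██░░░██
··██@░░░░
··██░░░██
··██░░░██
··███░███
····░░░██

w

·········
····█████
··███████
··██░░░██
··██@░░██
··██░░░░░
··██░░░██
··██░░░██
··███░███

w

·········
·········
··███████
··███████
··██@░░██
··██░░░██
··██░░░░░
··██░░░██
··██░░░██

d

·········
·········
·███████·
·███████·
·██░@░██·
·██░░░██·
·██░░░░░·
·██░░░██·
·██░░░██·

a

·········
·········
··███████
··███████
··██@░░██
··██░░░██
··██░░░░░
··██░░░██
··██░░░██

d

·········
·········
·███████·
·███████·
·██░@░██·
·██░░░██·
·██░░░░░·
·██░░░██·
·██░░░██·

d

·········
·········
███████··
███████··
██░░@██··
██░░░██··
██░░░░░··
██░░░██··
██░░░██··


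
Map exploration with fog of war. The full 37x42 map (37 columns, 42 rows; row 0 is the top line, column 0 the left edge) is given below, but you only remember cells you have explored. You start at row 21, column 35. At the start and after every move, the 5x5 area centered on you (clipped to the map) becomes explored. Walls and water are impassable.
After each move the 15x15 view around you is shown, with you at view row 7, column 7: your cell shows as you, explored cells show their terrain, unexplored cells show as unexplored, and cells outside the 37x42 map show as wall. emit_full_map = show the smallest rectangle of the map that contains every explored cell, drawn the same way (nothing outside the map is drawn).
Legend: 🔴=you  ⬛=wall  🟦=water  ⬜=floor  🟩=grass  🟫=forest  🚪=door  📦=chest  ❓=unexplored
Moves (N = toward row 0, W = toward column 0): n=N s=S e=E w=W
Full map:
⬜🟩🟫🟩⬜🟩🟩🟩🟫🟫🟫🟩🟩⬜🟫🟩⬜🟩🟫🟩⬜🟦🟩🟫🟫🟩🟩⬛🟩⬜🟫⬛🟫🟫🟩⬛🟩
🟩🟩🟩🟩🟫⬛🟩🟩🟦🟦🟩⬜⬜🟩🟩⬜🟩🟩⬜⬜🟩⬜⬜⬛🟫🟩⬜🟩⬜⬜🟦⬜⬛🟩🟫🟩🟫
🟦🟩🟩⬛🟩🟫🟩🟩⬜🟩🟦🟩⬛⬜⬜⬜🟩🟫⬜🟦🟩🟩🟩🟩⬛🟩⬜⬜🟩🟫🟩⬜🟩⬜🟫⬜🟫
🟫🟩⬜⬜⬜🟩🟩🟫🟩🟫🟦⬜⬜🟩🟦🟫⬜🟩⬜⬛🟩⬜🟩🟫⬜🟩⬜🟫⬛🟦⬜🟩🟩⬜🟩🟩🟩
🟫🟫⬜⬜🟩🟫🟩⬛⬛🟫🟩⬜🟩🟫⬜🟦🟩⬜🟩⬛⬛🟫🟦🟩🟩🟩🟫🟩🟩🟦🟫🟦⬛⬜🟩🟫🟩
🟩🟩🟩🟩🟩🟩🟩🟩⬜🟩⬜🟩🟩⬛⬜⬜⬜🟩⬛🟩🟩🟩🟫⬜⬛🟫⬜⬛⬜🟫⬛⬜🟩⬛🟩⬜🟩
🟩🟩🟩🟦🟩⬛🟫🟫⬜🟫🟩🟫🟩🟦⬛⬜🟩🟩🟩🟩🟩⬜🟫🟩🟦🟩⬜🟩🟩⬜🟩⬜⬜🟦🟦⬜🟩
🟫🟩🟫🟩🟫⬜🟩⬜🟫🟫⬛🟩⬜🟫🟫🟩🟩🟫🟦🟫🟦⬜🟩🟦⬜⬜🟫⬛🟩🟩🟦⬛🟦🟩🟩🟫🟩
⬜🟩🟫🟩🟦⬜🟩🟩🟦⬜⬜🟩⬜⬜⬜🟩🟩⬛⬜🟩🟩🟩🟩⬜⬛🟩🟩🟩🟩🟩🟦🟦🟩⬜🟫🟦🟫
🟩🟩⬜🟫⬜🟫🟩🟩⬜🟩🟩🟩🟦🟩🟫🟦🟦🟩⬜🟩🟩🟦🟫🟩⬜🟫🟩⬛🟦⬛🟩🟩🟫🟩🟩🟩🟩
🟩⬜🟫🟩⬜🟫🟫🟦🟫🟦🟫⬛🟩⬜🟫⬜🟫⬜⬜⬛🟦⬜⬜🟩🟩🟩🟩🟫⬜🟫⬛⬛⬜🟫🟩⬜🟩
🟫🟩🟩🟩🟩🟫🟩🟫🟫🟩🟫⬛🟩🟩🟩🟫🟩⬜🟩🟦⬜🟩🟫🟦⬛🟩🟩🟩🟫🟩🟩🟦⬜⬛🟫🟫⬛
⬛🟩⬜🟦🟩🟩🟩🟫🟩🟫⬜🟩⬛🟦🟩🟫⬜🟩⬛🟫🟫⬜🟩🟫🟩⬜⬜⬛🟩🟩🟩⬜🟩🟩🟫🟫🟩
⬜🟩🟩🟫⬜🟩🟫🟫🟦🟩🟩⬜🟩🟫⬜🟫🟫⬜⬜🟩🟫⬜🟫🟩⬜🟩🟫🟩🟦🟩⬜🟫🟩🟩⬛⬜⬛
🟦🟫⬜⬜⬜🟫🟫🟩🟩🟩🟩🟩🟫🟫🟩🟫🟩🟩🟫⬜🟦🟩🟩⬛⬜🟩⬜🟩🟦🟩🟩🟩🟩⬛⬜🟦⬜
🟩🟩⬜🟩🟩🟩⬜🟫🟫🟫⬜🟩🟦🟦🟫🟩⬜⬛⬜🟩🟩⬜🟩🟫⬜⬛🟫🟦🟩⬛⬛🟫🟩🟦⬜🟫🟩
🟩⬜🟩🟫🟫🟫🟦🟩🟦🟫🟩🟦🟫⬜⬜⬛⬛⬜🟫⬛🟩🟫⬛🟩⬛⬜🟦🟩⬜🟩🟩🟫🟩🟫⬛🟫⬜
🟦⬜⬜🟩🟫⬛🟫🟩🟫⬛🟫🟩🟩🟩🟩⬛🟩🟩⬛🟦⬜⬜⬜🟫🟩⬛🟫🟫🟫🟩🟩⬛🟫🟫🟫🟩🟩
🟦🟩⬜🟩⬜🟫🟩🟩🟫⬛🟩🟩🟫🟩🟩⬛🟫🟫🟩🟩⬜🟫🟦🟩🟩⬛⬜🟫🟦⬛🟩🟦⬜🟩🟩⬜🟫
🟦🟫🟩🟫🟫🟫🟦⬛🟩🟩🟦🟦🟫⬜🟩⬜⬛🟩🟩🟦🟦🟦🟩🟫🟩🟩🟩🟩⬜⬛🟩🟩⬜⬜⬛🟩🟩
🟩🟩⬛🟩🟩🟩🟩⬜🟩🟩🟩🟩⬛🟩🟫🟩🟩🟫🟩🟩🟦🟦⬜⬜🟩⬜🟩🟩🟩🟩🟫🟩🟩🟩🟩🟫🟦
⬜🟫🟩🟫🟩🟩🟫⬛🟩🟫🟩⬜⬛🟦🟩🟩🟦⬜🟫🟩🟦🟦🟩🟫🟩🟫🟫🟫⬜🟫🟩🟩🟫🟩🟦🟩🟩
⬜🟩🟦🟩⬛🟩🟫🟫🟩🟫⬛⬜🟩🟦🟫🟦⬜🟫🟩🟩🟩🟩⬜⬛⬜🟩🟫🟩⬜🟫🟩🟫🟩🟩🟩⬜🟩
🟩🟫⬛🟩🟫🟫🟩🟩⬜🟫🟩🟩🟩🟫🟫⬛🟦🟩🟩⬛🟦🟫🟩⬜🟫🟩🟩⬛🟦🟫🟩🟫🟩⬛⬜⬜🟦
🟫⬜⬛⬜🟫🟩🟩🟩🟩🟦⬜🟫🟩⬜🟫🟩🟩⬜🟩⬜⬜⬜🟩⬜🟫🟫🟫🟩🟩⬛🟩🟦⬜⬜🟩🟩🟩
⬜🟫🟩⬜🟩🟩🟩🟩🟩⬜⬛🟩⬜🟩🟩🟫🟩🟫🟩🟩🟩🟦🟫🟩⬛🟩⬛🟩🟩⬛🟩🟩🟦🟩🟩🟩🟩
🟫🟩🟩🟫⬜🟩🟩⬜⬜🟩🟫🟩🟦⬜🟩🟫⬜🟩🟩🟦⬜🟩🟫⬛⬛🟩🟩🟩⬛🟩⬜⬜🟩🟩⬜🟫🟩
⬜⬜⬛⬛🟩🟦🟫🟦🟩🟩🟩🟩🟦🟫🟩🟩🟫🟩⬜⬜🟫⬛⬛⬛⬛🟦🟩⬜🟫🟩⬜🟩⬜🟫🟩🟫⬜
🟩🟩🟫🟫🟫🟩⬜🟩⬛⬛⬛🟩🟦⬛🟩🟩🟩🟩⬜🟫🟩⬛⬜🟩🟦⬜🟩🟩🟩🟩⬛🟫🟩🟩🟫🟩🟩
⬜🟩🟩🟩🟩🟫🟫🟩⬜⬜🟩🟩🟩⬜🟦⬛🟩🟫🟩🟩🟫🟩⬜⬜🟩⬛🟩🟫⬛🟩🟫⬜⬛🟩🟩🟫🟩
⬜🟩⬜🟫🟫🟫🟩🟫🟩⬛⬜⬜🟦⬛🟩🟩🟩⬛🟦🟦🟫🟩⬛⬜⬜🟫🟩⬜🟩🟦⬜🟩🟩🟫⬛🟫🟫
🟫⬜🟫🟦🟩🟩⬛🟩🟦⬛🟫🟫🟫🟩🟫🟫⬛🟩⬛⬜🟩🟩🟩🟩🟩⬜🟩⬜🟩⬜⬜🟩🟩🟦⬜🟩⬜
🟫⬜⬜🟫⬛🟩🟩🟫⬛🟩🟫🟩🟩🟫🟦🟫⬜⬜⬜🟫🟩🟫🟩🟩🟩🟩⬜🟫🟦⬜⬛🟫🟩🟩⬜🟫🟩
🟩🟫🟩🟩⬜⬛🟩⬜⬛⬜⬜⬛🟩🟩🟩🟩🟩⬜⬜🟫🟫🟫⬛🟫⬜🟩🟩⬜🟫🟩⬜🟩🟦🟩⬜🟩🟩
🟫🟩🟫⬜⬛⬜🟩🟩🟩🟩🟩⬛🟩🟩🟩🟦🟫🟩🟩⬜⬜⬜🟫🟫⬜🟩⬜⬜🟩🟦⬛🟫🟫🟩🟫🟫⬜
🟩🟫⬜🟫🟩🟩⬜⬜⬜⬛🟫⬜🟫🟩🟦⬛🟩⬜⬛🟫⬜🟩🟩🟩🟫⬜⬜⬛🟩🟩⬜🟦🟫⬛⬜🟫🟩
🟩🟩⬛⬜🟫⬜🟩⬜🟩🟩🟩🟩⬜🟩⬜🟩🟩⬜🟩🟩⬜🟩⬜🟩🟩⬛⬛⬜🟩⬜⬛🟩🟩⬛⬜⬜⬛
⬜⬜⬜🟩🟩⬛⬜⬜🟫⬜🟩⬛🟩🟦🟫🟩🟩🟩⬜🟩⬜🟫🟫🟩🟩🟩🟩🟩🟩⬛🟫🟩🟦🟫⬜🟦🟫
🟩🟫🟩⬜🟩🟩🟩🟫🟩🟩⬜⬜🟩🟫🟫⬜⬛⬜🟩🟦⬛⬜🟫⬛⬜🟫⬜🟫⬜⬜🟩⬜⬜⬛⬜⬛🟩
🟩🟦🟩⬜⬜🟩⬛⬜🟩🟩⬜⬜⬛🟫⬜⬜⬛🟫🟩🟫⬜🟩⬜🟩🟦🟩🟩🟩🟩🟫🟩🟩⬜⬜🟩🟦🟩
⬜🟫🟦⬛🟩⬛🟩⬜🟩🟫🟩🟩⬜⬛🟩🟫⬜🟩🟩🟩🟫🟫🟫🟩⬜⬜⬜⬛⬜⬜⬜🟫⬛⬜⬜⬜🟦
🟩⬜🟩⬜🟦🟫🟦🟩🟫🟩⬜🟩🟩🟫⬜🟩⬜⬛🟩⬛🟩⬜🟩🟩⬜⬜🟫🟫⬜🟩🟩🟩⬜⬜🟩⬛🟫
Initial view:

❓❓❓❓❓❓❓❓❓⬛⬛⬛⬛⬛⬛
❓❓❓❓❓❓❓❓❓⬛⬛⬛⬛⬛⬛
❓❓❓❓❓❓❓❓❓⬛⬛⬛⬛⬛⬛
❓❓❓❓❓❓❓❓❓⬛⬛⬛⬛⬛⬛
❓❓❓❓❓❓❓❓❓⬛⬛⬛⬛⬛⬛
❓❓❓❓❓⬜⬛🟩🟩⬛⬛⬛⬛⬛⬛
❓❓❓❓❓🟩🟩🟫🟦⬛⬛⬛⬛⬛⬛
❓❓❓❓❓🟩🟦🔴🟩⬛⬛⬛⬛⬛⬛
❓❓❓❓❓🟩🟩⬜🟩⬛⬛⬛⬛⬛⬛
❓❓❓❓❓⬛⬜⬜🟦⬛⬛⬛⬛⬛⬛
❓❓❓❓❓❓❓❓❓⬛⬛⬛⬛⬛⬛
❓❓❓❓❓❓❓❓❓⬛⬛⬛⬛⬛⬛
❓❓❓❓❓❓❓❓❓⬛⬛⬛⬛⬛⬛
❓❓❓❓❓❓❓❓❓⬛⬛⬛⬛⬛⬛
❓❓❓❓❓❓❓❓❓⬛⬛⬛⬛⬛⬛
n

❓❓❓❓❓❓❓❓❓⬛⬛⬛⬛⬛⬛
❓❓❓❓❓❓❓❓❓⬛⬛⬛⬛⬛⬛
❓❓❓❓❓❓❓❓❓⬛⬛⬛⬛⬛⬛
❓❓❓❓❓❓❓❓❓⬛⬛⬛⬛⬛⬛
❓❓❓❓❓❓❓❓❓⬛⬛⬛⬛⬛⬛
❓❓❓❓❓🟩🟩⬜🟫⬛⬛⬛⬛⬛⬛
❓❓❓❓❓⬜⬛🟩🟩⬛⬛⬛⬛⬛⬛
❓❓❓❓❓🟩🟩🔴🟦⬛⬛⬛⬛⬛⬛
❓❓❓❓❓🟩🟦🟩🟩⬛⬛⬛⬛⬛⬛
❓❓❓❓❓🟩🟩⬜🟩⬛⬛⬛⬛⬛⬛
❓❓❓❓❓⬛⬜⬜🟦⬛⬛⬛⬛⬛⬛
❓❓❓❓❓❓❓❓❓⬛⬛⬛⬛⬛⬛
❓❓❓❓❓❓❓❓❓⬛⬛⬛⬛⬛⬛
❓❓❓❓❓❓❓❓❓⬛⬛⬛⬛⬛⬛
❓❓❓❓❓❓❓❓❓⬛⬛⬛⬛⬛⬛

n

❓❓❓❓❓❓❓❓❓⬛⬛⬛⬛⬛⬛
❓❓❓❓❓❓❓❓❓⬛⬛⬛⬛⬛⬛
❓❓❓❓❓❓❓❓❓⬛⬛⬛⬛⬛⬛
❓❓❓❓❓❓❓❓❓⬛⬛⬛⬛⬛⬛
❓❓❓❓❓❓❓❓❓⬛⬛⬛⬛⬛⬛
❓❓❓❓❓🟫🟫🟩🟩⬛⬛⬛⬛⬛⬛
❓❓❓❓❓🟩🟩⬜🟫⬛⬛⬛⬛⬛⬛
❓❓❓❓❓⬜⬛🔴🟩⬛⬛⬛⬛⬛⬛
❓❓❓❓❓🟩🟩🟫🟦⬛⬛⬛⬛⬛⬛
❓❓❓❓❓🟩🟦🟩🟩⬛⬛⬛⬛⬛⬛
❓❓❓❓❓🟩🟩⬜🟩⬛⬛⬛⬛⬛⬛
❓❓❓❓❓⬛⬜⬜🟦⬛⬛⬛⬛⬛⬛
❓❓❓❓❓❓❓❓❓⬛⬛⬛⬛⬛⬛
❓❓❓❓❓❓❓❓❓⬛⬛⬛⬛⬛⬛
❓❓❓❓❓❓❓❓❓⬛⬛⬛⬛⬛⬛

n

❓❓❓❓❓❓❓❓❓⬛⬛⬛⬛⬛⬛
❓❓❓❓❓❓❓❓❓⬛⬛⬛⬛⬛⬛
❓❓❓❓❓❓❓❓❓⬛⬛⬛⬛⬛⬛
❓❓❓❓❓❓❓❓❓⬛⬛⬛⬛⬛⬛
❓❓❓❓❓❓❓❓❓⬛⬛⬛⬛⬛⬛
❓❓❓❓❓🟫⬛🟫⬜⬛⬛⬛⬛⬛⬛
❓❓❓❓❓🟫🟫🟩🟩⬛⬛⬛⬛⬛⬛
❓❓❓❓❓🟩🟩🔴🟫⬛⬛⬛⬛⬛⬛
❓❓❓❓❓⬜⬛🟩🟩⬛⬛⬛⬛⬛⬛
❓❓❓❓❓🟩🟩🟫🟦⬛⬛⬛⬛⬛⬛
❓❓❓❓❓🟩🟦🟩🟩⬛⬛⬛⬛⬛⬛
❓❓❓❓❓🟩🟩⬜🟩⬛⬛⬛⬛⬛⬛
❓❓❓❓❓⬛⬜⬜🟦⬛⬛⬛⬛⬛⬛
❓❓❓❓❓❓❓❓❓⬛⬛⬛⬛⬛⬛
❓❓❓❓❓❓❓❓❓⬛⬛⬛⬛⬛⬛

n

❓❓❓❓❓❓❓❓❓⬛⬛⬛⬛⬛⬛
❓❓❓❓❓❓❓❓❓⬛⬛⬛⬛⬛⬛
❓❓❓❓❓❓❓❓❓⬛⬛⬛⬛⬛⬛
❓❓❓❓❓❓❓❓❓⬛⬛⬛⬛⬛⬛
❓❓❓❓❓❓❓❓❓⬛⬛⬛⬛⬛⬛
❓❓❓❓❓🟦⬜🟫🟩⬛⬛⬛⬛⬛⬛
❓❓❓❓❓🟫⬛🟫⬜⬛⬛⬛⬛⬛⬛
❓❓❓❓❓🟫🟫🔴🟩⬛⬛⬛⬛⬛⬛
❓❓❓❓❓🟩🟩⬜🟫⬛⬛⬛⬛⬛⬛
❓❓❓❓❓⬜⬛🟩🟩⬛⬛⬛⬛⬛⬛
❓❓❓❓❓🟩🟩🟫🟦⬛⬛⬛⬛⬛⬛
❓❓❓❓❓🟩🟦🟩🟩⬛⬛⬛⬛⬛⬛
❓❓❓❓❓🟩🟩⬜🟩⬛⬛⬛⬛⬛⬛
❓❓❓❓❓⬛⬜⬜🟦⬛⬛⬛⬛⬛⬛
❓❓❓❓❓❓❓❓❓⬛⬛⬛⬛⬛⬛

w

❓❓❓❓❓❓❓❓❓❓⬛⬛⬛⬛⬛
❓❓❓❓❓❓❓❓❓❓⬛⬛⬛⬛⬛
❓❓❓❓❓❓❓❓❓❓⬛⬛⬛⬛⬛
❓❓❓❓❓❓❓❓❓❓⬛⬛⬛⬛⬛
❓❓❓❓❓❓❓❓❓❓⬛⬛⬛⬛⬛
❓❓❓❓❓🟩🟦⬜🟫🟩⬛⬛⬛⬛⬛
❓❓❓❓❓🟩🟫⬛🟫⬜⬛⬛⬛⬛⬛
❓❓❓❓❓🟫🟫🔴🟩🟩⬛⬛⬛⬛⬛
❓❓❓❓❓⬜🟩🟩⬜🟫⬛⬛⬛⬛⬛
❓❓❓❓❓⬜⬜⬛🟩🟩⬛⬛⬛⬛⬛
❓❓❓❓❓❓🟩🟩🟫🟦⬛⬛⬛⬛⬛
❓❓❓❓❓❓🟩🟦🟩🟩⬛⬛⬛⬛⬛
❓❓❓❓❓❓🟩🟩⬜🟩⬛⬛⬛⬛⬛
❓❓❓❓❓❓⬛⬜⬜🟦⬛⬛⬛⬛⬛
❓❓❓❓❓❓❓❓❓❓⬛⬛⬛⬛⬛

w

❓❓❓❓❓❓❓❓❓❓❓⬛⬛⬛⬛
❓❓❓❓❓❓❓❓❓❓❓⬛⬛⬛⬛
❓❓❓❓❓❓❓❓❓❓❓⬛⬛⬛⬛
❓❓❓❓❓❓❓❓❓❓❓⬛⬛⬛⬛
❓❓❓❓❓❓❓❓❓❓❓⬛⬛⬛⬛
❓❓❓❓❓🟫🟩🟦⬜🟫🟩⬛⬛⬛⬛
❓❓❓❓❓🟫🟩🟫⬛🟫⬜⬛⬛⬛⬛
❓❓❓❓❓⬛🟫🔴🟫🟩🟩⬛⬛⬛⬛
❓❓❓❓❓🟦⬜🟩🟩⬜🟫⬛⬛⬛⬛
❓❓❓❓❓🟩⬜⬜⬛🟩🟩⬛⬛⬛⬛
❓❓❓❓❓❓❓🟩🟩🟫🟦⬛⬛⬛⬛
❓❓❓❓❓❓❓🟩🟦🟩🟩⬛⬛⬛⬛
❓❓❓❓❓❓❓🟩🟩⬜🟩⬛⬛⬛⬛
❓❓❓❓❓❓❓⬛⬜⬜🟦⬛⬛⬛⬛
❓❓❓❓❓❓❓❓❓❓❓⬛⬛⬛⬛

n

❓❓❓❓❓❓❓❓❓❓❓⬛⬛⬛⬛
❓❓❓❓❓❓❓❓❓❓❓⬛⬛⬛⬛
❓❓❓❓❓❓❓❓❓❓❓⬛⬛⬛⬛
❓❓❓❓❓❓❓❓❓❓❓⬛⬛⬛⬛
❓❓❓❓❓❓❓❓❓❓❓⬛⬛⬛⬛
❓❓❓❓❓🟩🟩⬛⬜🟦❓⬛⬛⬛⬛
❓❓❓❓❓🟫🟩🟦⬜🟫🟩⬛⬛⬛⬛
❓❓❓❓❓🟫🟩🔴⬛🟫⬜⬛⬛⬛⬛
❓❓❓❓❓⬛🟫🟫🟫🟩🟩⬛⬛⬛⬛
❓❓❓❓❓🟦⬜🟩🟩⬜🟫⬛⬛⬛⬛
❓❓❓❓❓🟩⬜⬜⬛🟩🟩⬛⬛⬛⬛
❓❓❓❓❓❓❓🟩🟩🟫🟦⬛⬛⬛⬛
❓❓❓❓❓❓❓🟩🟦🟩🟩⬛⬛⬛⬛
❓❓❓❓❓❓❓🟩🟩⬜🟩⬛⬛⬛⬛
❓❓❓❓❓❓❓⬛⬜⬜🟦⬛⬛⬛⬛

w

❓❓❓❓❓❓❓❓❓❓❓❓⬛⬛⬛
❓❓❓❓❓❓❓❓❓❓❓❓⬛⬛⬛
❓❓❓❓❓❓❓❓❓❓❓❓⬛⬛⬛
❓❓❓❓❓❓❓❓❓❓❓❓⬛⬛⬛
❓❓❓❓❓❓❓❓❓❓❓❓⬛⬛⬛
❓❓❓❓❓🟩🟩🟩⬛⬜🟦❓⬛⬛⬛
❓❓❓❓❓⬛🟫🟩🟦⬜🟫🟩⬛⬛⬛
❓❓❓❓❓🟩🟫🔴🟫⬛🟫⬜⬛⬛⬛
❓❓❓❓❓🟩⬛🟫🟫🟫🟩🟩⬛⬛⬛
❓❓❓❓❓🟩🟦⬜🟩🟩⬜🟫⬛⬛⬛
❓❓❓❓❓❓🟩⬜⬜⬛🟩🟩⬛⬛⬛
❓❓❓❓❓❓❓❓🟩🟩🟫🟦⬛⬛⬛
❓❓❓❓❓❓❓❓🟩🟦🟩🟩⬛⬛⬛
❓❓❓❓❓❓❓❓🟩🟩⬜🟩⬛⬛⬛
❓❓❓❓❓❓❓❓⬛⬜⬜🟦⬛⬛⬛

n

❓❓❓❓❓❓❓❓❓❓❓❓⬛⬛⬛
❓❓❓❓❓❓❓❓❓❓❓❓⬛⬛⬛
❓❓❓❓❓❓❓❓❓❓❓❓⬛⬛⬛
❓❓❓❓❓❓❓❓❓❓❓❓⬛⬛⬛
❓❓❓❓❓❓❓❓❓❓❓❓⬛⬛⬛
❓❓❓❓❓⬜🟫🟩🟩⬛❓❓⬛⬛⬛
❓❓❓❓❓🟩🟩🟩⬛⬜🟦❓⬛⬛⬛
❓❓❓❓❓⬛🟫🔴🟦⬜🟫🟩⬛⬛⬛
❓❓❓❓❓🟩🟫🟩🟫⬛🟫⬜⬛⬛⬛
❓❓❓❓❓🟩⬛🟫🟫🟫🟩🟩⬛⬛⬛
❓❓❓❓❓🟩🟦⬜🟩🟩⬜🟫⬛⬛⬛
❓❓❓❓❓❓🟩⬜⬜⬛🟩🟩⬛⬛⬛
❓❓❓❓❓❓❓❓🟩🟩🟫🟦⬛⬛⬛
❓❓❓❓❓❓❓❓🟩🟦🟩🟩⬛⬛⬛
❓❓❓❓❓❓❓❓🟩🟩⬜🟩⬛⬛⬛

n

❓❓❓❓❓❓❓❓❓❓❓❓⬛⬛⬛
❓❓❓❓❓❓❓❓❓❓❓❓⬛⬛⬛
❓❓❓❓❓❓❓❓❓❓❓❓⬛⬛⬛
❓❓❓❓❓❓❓❓❓❓❓❓⬛⬛⬛
❓❓❓❓❓❓❓❓❓❓❓❓⬛⬛⬛
❓❓❓❓❓🟩⬜🟩🟩🟫❓❓⬛⬛⬛
❓❓❓❓❓⬜🟫🟩🟩⬛❓❓⬛⬛⬛
❓❓❓❓❓🟩🟩🔴⬛⬜🟦❓⬛⬛⬛
❓❓❓❓❓⬛🟫🟩🟦⬜🟫🟩⬛⬛⬛
❓❓❓❓❓🟩🟫🟩🟫⬛🟫⬜⬛⬛⬛
❓❓❓❓❓🟩⬛🟫🟫🟫🟩🟩⬛⬛⬛
❓❓❓❓❓🟩🟦⬜🟩🟩⬜🟫⬛⬛⬛
❓❓❓❓❓❓🟩⬜⬜⬛🟩🟩⬛⬛⬛
❓❓❓❓❓❓❓❓🟩🟩🟫🟦⬛⬛⬛
❓❓❓❓❓❓❓❓🟩🟦🟩🟩⬛⬛⬛

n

❓❓❓❓❓❓❓❓❓❓❓❓⬛⬛⬛
❓❓❓❓❓❓❓❓❓❓❓❓⬛⬛⬛
❓❓❓❓❓❓❓❓❓❓❓❓⬛⬛⬛
❓❓❓❓❓❓❓❓❓❓❓❓⬛⬛⬛
❓❓❓❓❓❓❓❓❓❓❓❓⬛⬛⬛
❓❓❓❓❓🟩🟦⬜⬛🟫❓❓⬛⬛⬛
❓❓❓❓❓🟩⬜🟩🟩🟫❓❓⬛⬛⬛
❓❓❓❓❓⬜🟫🔴🟩⬛❓❓⬛⬛⬛
❓❓❓❓❓🟩🟩🟩⬛⬜🟦❓⬛⬛⬛
❓❓❓❓❓⬛🟫🟩🟦⬜🟫🟩⬛⬛⬛
❓❓❓❓❓🟩🟫🟩🟫⬛🟫⬜⬛⬛⬛
❓❓❓❓❓🟩⬛🟫🟫🟫🟩🟩⬛⬛⬛
❓❓❓❓❓🟩🟦⬜🟩🟩⬜🟫⬛⬛⬛
❓❓❓❓❓❓🟩⬜⬜⬛🟩🟩⬛⬛⬛
❓❓❓❓❓❓❓❓🟩🟩🟫🟦⬛⬛⬛

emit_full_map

🟩🟦⬜⬛🟫❓❓
🟩⬜🟩🟩🟫❓❓
⬜🟫🔴🟩⬛❓❓
🟩🟩🟩⬛⬜🟦❓
⬛🟫🟩🟦⬜🟫🟩
🟩🟫🟩🟫⬛🟫⬜
🟩⬛🟫🟫🟫🟩🟩
🟩🟦⬜🟩🟩⬜🟫
❓🟩⬜⬜⬛🟩🟩
❓❓❓🟩🟩🟫🟦
❓❓❓🟩🟦🟩🟩
❓❓❓🟩🟩⬜🟩
❓❓❓⬛⬜⬜🟦

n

❓❓❓❓❓❓❓❓❓❓❓❓⬛⬛⬛
❓❓❓❓❓❓❓❓❓❓❓❓⬛⬛⬛
❓❓❓❓❓❓❓❓❓❓❓❓⬛⬛⬛
❓❓❓❓❓❓❓❓❓❓❓❓⬛⬛⬛
❓❓❓❓❓❓❓❓❓❓❓❓⬛⬛⬛
❓❓❓❓❓⬛⬛⬜🟫🟩❓❓⬛⬛⬛
❓❓❓❓❓🟩🟦⬜⬛🟫❓❓⬛⬛⬛
❓❓❓❓❓🟩⬜🔴🟩🟫❓❓⬛⬛⬛
❓❓❓❓❓⬜🟫🟩🟩⬛❓❓⬛⬛⬛
❓❓❓❓❓🟩🟩🟩⬛⬜🟦❓⬛⬛⬛
❓❓❓❓❓⬛🟫🟩🟦⬜🟫🟩⬛⬛⬛
❓❓❓❓❓🟩🟫🟩🟫⬛🟫⬜⬛⬛⬛
❓❓❓❓❓🟩⬛🟫🟫🟫🟩🟩⬛⬛⬛
❓❓❓❓❓🟩🟦⬜🟩🟩⬜🟫⬛⬛⬛
❓❓❓❓❓❓🟩⬜⬜⬛🟩🟩⬛⬛⬛

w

❓❓❓❓❓❓❓❓❓❓❓❓❓⬛⬛
❓❓❓❓❓❓❓❓❓❓❓❓❓⬛⬛
❓❓❓❓❓❓❓❓❓❓❓❓❓⬛⬛
❓❓❓❓❓❓❓❓❓❓❓❓❓⬛⬛
❓❓❓❓❓❓❓❓❓❓❓❓❓⬛⬛
❓❓❓❓❓🟫⬛⬛⬜🟫🟩❓❓⬛⬛
❓❓❓❓❓🟩🟩🟦⬜⬛🟫❓❓⬛⬛
❓❓❓❓❓🟩🟩🔴🟩🟩🟫❓❓⬛⬛
❓❓❓❓❓🟩⬜🟫🟩🟩⬛❓❓⬛⬛
❓❓❓❓❓🟩🟩🟩🟩⬛⬜🟦❓⬛⬛
❓❓❓❓❓❓⬛🟫🟩🟦⬜🟫🟩⬛⬛
❓❓❓❓❓❓🟩🟫🟩🟫⬛🟫⬜⬛⬛
❓❓❓❓❓❓🟩⬛🟫🟫🟫🟩🟩⬛⬛
❓❓❓❓❓❓🟩🟦⬜🟩🟩⬜🟫⬛⬛
❓❓❓❓❓❓❓🟩⬜⬜⬛🟩🟩⬛⬛

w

❓❓❓❓❓❓❓❓❓❓❓❓❓❓⬛
❓❓❓❓❓❓❓❓❓❓❓❓❓❓⬛
❓❓❓❓❓❓❓❓❓❓❓❓❓❓⬛
❓❓❓❓❓❓❓❓❓❓❓❓❓❓⬛
❓❓❓❓❓❓❓❓❓❓❓❓❓❓⬛
❓❓❓❓❓⬜🟫⬛⬛⬜🟫🟩❓❓⬛
❓❓❓❓❓🟫🟩🟩🟦⬜⬛🟫❓❓⬛
❓❓❓❓❓🟩🟩🔴⬜🟩🟩🟫❓❓⬛
❓❓❓❓❓🟦🟩⬜🟫🟩🟩⬛❓❓⬛
❓❓❓❓❓🟦🟩🟩🟩🟩⬛⬜🟦❓⬛
❓❓❓❓❓❓❓⬛🟫🟩🟦⬜🟫🟩⬛
❓❓❓❓❓❓❓🟩🟫🟩🟫⬛🟫⬜⬛
❓❓❓❓❓❓❓🟩⬛🟫🟫🟫🟩🟩⬛
❓❓❓❓❓❓❓🟩🟦⬜🟩🟩⬜🟫⬛
❓❓❓❓❓❓❓❓🟩⬜⬜⬛🟩🟩⬛

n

❓❓❓❓❓❓❓❓❓❓❓❓❓❓⬛
❓❓❓❓❓❓❓❓❓❓❓❓❓❓⬛
❓❓❓❓❓❓❓❓❓❓❓❓❓❓⬛
❓❓❓❓❓❓❓❓❓❓❓❓❓❓⬛
❓❓❓❓❓❓❓❓❓❓❓❓❓❓⬛
❓❓❓❓❓🟦⬛🟩🟩🟫❓❓❓❓⬛
❓❓❓❓❓⬜🟫⬛⬛⬜🟫🟩❓❓⬛
❓❓❓❓❓🟫🟩🔴🟦⬜⬛🟫❓❓⬛
❓❓❓❓❓🟩🟩🟩⬜🟩🟩🟫❓❓⬛
❓❓❓❓❓🟦🟩⬜🟫🟩🟩⬛❓❓⬛
❓❓❓❓❓🟦🟩🟩🟩🟩⬛⬜🟦❓⬛
❓❓❓❓❓❓❓⬛🟫🟩🟦⬜🟫🟩⬛
❓❓❓❓❓❓❓🟩🟫🟩🟫⬛🟫⬜⬛
❓❓❓❓❓❓❓🟩⬛🟫🟫🟫🟩🟩⬛
❓❓❓❓❓❓❓🟩🟦⬜🟩🟩⬜🟫⬛

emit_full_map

🟦⬛🟩🟩🟫❓❓❓❓
⬜🟫⬛⬛⬜🟫🟩❓❓
🟫🟩🔴🟦⬜⬛🟫❓❓
🟩🟩🟩⬜🟩🟩🟫❓❓
🟦🟩⬜🟫🟩🟩⬛❓❓
🟦🟩🟩🟩🟩⬛⬜🟦❓
❓❓⬛🟫🟩🟦⬜🟫🟩
❓❓🟩🟫🟩🟫⬛🟫⬜
❓❓🟩⬛🟫🟫🟫🟩🟩
❓❓🟩🟦⬜🟩🟩⬜🟫
❓❓❓🟩⬜⬜⬛🟩🟩
❓❓❓❓❓🟩🟩🟫🟦
❓❓❓❓❓🟩🟦🟩🟩
❓❓❓❓❓🟩🟩⬜🟩
❓❓❓❓❓⬛⬜⬜🟦


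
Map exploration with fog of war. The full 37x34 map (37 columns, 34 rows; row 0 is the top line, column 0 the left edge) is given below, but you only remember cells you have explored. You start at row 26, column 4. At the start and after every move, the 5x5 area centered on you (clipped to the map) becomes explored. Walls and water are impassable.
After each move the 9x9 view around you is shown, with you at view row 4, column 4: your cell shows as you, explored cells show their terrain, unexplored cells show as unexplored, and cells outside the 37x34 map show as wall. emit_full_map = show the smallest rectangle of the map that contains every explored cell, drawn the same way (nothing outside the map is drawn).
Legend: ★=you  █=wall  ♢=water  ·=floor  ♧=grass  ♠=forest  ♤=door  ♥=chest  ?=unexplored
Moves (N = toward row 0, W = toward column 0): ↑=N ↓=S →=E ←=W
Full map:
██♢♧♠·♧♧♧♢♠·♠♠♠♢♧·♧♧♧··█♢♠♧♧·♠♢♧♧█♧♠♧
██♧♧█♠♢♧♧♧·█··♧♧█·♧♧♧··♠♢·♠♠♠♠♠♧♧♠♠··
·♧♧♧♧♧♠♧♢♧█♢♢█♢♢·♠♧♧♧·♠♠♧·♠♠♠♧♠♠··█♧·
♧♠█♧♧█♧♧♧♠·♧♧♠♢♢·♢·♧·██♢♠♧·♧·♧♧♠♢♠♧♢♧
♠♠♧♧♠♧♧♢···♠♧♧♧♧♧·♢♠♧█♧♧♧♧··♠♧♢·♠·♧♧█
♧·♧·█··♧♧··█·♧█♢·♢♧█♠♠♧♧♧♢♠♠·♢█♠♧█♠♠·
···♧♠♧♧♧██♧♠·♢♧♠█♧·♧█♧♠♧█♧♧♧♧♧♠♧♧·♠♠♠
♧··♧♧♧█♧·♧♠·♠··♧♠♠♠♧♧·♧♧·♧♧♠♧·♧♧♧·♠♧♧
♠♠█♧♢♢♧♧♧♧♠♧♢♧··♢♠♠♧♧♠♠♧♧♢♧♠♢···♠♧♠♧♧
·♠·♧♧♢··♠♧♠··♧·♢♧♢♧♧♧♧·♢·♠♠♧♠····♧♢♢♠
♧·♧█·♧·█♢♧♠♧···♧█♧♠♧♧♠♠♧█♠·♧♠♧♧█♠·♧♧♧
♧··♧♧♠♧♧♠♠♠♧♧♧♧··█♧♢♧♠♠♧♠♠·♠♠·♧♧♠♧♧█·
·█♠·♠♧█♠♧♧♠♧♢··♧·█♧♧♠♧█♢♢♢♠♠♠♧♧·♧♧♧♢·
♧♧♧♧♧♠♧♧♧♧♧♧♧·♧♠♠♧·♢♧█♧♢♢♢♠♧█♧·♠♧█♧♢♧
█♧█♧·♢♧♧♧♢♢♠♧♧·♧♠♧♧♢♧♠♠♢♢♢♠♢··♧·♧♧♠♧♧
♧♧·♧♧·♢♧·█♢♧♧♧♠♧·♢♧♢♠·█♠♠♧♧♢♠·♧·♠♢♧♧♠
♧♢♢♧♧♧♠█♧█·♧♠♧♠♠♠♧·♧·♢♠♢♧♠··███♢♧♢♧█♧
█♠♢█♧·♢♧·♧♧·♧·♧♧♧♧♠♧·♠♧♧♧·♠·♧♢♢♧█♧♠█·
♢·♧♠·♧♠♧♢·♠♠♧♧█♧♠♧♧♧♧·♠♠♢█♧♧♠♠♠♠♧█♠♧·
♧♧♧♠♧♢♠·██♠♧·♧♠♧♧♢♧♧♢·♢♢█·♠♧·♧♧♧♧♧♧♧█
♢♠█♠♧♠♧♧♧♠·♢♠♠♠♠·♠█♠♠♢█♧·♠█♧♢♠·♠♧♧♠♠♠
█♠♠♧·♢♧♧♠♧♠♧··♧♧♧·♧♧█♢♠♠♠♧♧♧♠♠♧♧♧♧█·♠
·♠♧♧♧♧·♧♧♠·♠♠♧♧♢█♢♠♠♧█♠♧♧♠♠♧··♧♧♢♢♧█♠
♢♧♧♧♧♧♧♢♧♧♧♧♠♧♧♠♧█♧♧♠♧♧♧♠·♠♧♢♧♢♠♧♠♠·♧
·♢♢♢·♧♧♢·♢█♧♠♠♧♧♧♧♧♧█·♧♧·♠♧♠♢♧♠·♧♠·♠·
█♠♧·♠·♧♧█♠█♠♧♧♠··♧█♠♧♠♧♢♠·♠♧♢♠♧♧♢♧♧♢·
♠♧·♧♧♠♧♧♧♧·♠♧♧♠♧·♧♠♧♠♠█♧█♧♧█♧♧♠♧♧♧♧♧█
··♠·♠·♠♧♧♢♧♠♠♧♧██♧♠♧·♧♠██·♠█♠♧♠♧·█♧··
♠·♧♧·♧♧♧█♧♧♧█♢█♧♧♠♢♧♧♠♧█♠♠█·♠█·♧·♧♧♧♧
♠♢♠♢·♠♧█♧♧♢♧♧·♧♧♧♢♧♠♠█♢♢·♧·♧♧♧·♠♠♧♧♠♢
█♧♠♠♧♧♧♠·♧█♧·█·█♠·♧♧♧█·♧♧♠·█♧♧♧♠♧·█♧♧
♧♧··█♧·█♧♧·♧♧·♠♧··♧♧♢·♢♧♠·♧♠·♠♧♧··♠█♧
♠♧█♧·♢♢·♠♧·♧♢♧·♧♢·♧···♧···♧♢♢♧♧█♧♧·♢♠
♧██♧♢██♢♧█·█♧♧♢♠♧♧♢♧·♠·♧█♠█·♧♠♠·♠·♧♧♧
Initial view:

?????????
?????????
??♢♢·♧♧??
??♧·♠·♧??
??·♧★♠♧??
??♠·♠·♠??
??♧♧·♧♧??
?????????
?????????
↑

?????????
?????????
??♧♧♧♧♧??
??♢♢·♧♧??
??♧·★·♧??
??·♧♧♠♧??
??♠·♠·♠??
??♧♧·♧♧??
?????????

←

█????????
█????????
█?♧♧♧♧♧♧?
█?♢♢♢·♧♧?
█?♠♧★♠·♧?
█?♧·♧♧♠♧?
█?·♠·♠·♠?
█??♧♧·♧♧?
█????????

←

██???????
██???????
██♢♧♧♧♧♧♧
██·♢♢♢·♧♧
███♠★·♠·♧
██♠♧·♧♧♠♧
██··♠·♠·♠
██??♧♧·♧♧
██???????

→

█????????
█????????
█♢♧♧♧♧♧♧?
█·♢♢♢·♧♧?
██♠♧★♠·♧?
█♠♧·♧♧♠♧?
█··♠·♠·♠?
█??♧♧·♧♧?
█????????

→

?????????
?????????
♢♧♧♧♧♧♧??
·♢♢♢·♧♧??
█♠♧·★·♧??
♠♧·♧♧♠♧??
··♠·♠·♠??
??♧♧·♧♧??
?????????

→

?????????
?????????
♧♧♧♧♧♧♢??
♢♢♢·♧♧♢??
♠♧·♠★♧♧??
♧·♧♧♠♧♧??
·♠·♠·♠♧??
?♧♧·♧♧???
?????????

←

?????????
?????????
♢♧♧♧♧♧♧♢?
·♢♢♢·♧♧♢?
█♠♧·★·♧♧?
♠♧·♧♧♠♧♧?
··♠·♠·♠♧?
??♧♧·♧♧??
?????????

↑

?????????
?????????
??♧♧♧♧·??
♢♧♧♧♧♧♧♢?
·♢♢♢★♧♧♢?
█♠♧·♠·♧♧?
♠♧·♧♧♠♧♧?
··♠·♠·♠♧?
??♧♧·♧♧??

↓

?????????
??♧♧♧♧·??
♢♧♧♧♧♧♧♢?
·♢♢♢·♧♧♢?
█♠♧·★·♧♧?
♠♧·♧♧♠♧♧?
··♠·♠·♠♧?
??♧♧·♧♧??
?????????

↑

?????????
?????????
??♧♧♧♧·??
♢♧♧♧♧♧♧♢?
·♢♢♢★♧♧♢?
█♠♧·♠·♧♧?
♠♧·♧♧♠♧♧?
··♠·♠·♠♧?
??♧♧·♧♧??

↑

?????????
?????????
??♠♧·♢♧??
??♧♧♧♧·??
♢♧♧♧★♧♧♢?
·♢♢♢·♧♧♢?
█♠♧·♠·♧♧?
♠♧·♧♧♠♧♧?
··♠·♠·♠♧?

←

█????????
█????????
█?♠♠♧·♢♧?
█?♠♧♧♧♧·?
█♢♧♧★♧♧♧♢
█·♢♢♢·♧♧♢
██♠♧·♠·♧♧
█♠♧·♧♧♠♧♧
█··♠·♠·♠♧

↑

█????????
█????????
█?♠█♠♧♠??
█?♠♠♧·♢♧?
█?♠♧★♧♧·?
█♢♧♧♧♧♧♧♢
█·♢♢♢·♧♧♢
██♠♧·♠·♧♧
█♠♧·♧♧♠♧♧

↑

█????????
█????????
█?♧♧♠♧♢??
█?♠█♠♧♠??
█?♠♠★·♢♧?
█?♠♧♧♧♧·?
█♢♧♧♧♧♧♧♢
█·♢♢♢·♧♧♢
██♠♧·♠·♧♧

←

██???????
██???????
██♧♧♧♠♧♢?
██♢♠█♠♧♠?
███♠★♧·♢♧
██·♠♧♧♧♧·
██♢♧♧♧♧♧♧
██·♢♢♢·♧♧
███♠♧·♠·♧

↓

██???????
██♧♧♧♠♧♢?
██♢♠█♠♧♠?
███♠♠♧·♢♧
██·♠★♧♧♧·
██♢♧♧♧♧♧♧
██·♢♢♢·♧♧
███♠♧·♠·♧
██♠♧·♧♧♠♧

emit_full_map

♧♧♧♠♧♢??
♢♠█♠♧♠??
█♠♠♧·♢♧?
·♠★♧♧♧·?
♢♧♧♧♧♧♧♢
·♢♢♢·♧♧♢
█♠♧·♠·♧♧
♠♧·♧♧♠♧♧
··♠·♠·♠♧
??♧♧·♧♧?

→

█????????
█♧♧♧♠♧♢??
█♢♠█♠♧♠??
██♠♠♧·♢♧?
█·♠♧★♧♧·?
█♢♧♧♧♧♧♧♢
█·♢♢♢·♧♧♢
██♠♧·♠·♧♧
█♠♧·♧♧♠♧♧

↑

█????????
█????????
█♧♧♧♠♧♢??
█♢♠█♠♧♠??
██♠♠★·♢♧?
█·♠♧♧♧♧·?
█♢♧♧♧♧♧♧♢
█·♢♢♢·♧♧♢
██♠♧·♠·♧♧

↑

█????????
█????????
█?·♧♠·♧??
█♧♧♧♠♧♢??
█♢♠█★♧♠??
██♠♠♧·♢♧?
█·♠♧♧♧♧·?
█♢♧♧♧♧♧♧♢
█·♢♢♢·♧♧♢

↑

█????????
█????????
█?♠♢█♧·??
█?·♧♠·♧??
█♧♧♧★♧♢??
█♢♠█♠♧♠??
██♠♠♧·♢♧?
█·♠♧♧♧♧·?
█♢♧♧♧♧♧♧♢

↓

█????????
█?♠♢█♧·??
█?·♧♠·♧??
█♧♧♧♠♧♢??
█♢♠█★♧♠??
██♠♠♧·♢♧?
█·♠♧♧♧♧·?
█♢♧♧♧♧♧♧♢
█·♢♢♢·♧♧♢

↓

█?♠♢█♧·??
█?·♧♠·♧??
█♧♧♧♠♧♢??
█♢♠█♠♧♠??
██♠♠★·♢♧?
█·♠♧♧♧♧·?
█♢♧♧♧♧♧♧♢
█·♢♢♢·♧♧♢
██♠♧·♠·♧♧

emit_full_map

?♠♢█♧·??
?·♧♠·♧??
♧♧♧♠♧♢??
♢♠█♠♧♠??
█♠♠★·♢♧?
·♠♧♧♧♧·?
♢♧♧♧♧♧♧♢
·♢♢♢·♧♧♢
█♠♧·♠·♧♧
♠♧·♧♧♠♧♧
··♠·♠·♠♧
??♧♧·♧♧?

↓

█?·♧♠·♧??
█♧♧♧♠♧♢??
█♢♠█♠♧♠??
██♠♠♧·♢♧?
█·♠♧★♧♧·?
█♢♧♧♧♧♧♧♢
█·♢♢♢·♧♧♢
██♠♧·♠·♧♧
█♠♧·♧♧♠♧♧

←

██?·♧♠·♧?
██♧♧♧♠♧♢?
██♢♠█♠♧♠?
███♠♠♧·♢♧
██·♠★♧♧♧·
██♢♧♧♧♧♧♧
██·♢♢♢·♧♧
███♠♧·♠·♧
██♠♧·♧♧♠♧

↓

██♧♧♧♠♧♢?
██♢♠█♠♧♠?
███♠♠♧·♢♧
██·♠♧♧♧♧·
██♢♧★♧♧♧♧
██·♢♢♢·♧♧
███♠♧·♠·♧
██♠♧·♧♧♠♧
██··♠·♠·♠

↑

██?·♧♠·♧?
██♧♧♧♠♧♢?
██♢♠█♠♧♠?
███♠♠♧·♢♧
██·♠★♧♧♧·
██♢♧♧♧♧♧♧
██·♢♢♢·♧♧
███♠♧·♠·♧
██♠♧·♧♧♠♧

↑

██?♠♢█♧·?
██?·♧♠·♧?
██♧♧♧♠♧♢?
██♢♠█♠♧♠?
███♠★♧·♢♧
██·♠♧♧♧♧·
██♢♧♧♧♧♧♧
██·♢♢♢·♧♧
███♠♧·♠·♧

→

█?♠♢█♧·??
█?·♧♠·♧??
█♧♧♧♠♧♢??
█♢♠█♠♧♠??
██♠♠★·♢♧?
█·♠♧♧♧♧·?
█♢♧♧♧♧♧♧♢
█·♢♢♢·♧♧♢
██♠♧·♠·♧♧

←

██?♠♢█♧·?
██?·♧♠·♧?
██♧♧♧♠♧♢?
██♢♠█♠♧♠?
███♠★♧·♢♧
██·♠♧♧♧♧·
██♢♧♧♧♧♧♧
██·♢♢♢·♧♧
███♠♧·♠·♧

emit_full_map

?♠♢█♧·??
?·♧♠·♧??
♧♧♧♠♧♢??
♢♠█♠♧♠??
█♠★♧·♢♧?
·♠♧♧♧♧·?
♢♧♧♧♧♧♧♢
·♢♢♢·♧♧♢
█♠♧·♠·♧♧
♠♧·♧♧♠♧♧
··♠·♠·♠♧
??♧♧·♧♧?

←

███?♠♢█♧·
███?·♧♠·♧
███♧♧♧♠♧♢
███♢♠█♠♧♠
████★♠♧·♢
███·♠♧♧♧♧
███♢♧♧♧♧♧
███·♢♢♢·♧
████♠♧·♠·

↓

███?·♧♠·♧
███♧♧♧♠♧♢
███♢♠█♠♧♠
████♠♠♧·♢
███·★♧♧♧♧
███♢♧♧♧♧♧
███·♢♢♢·♧
████♠♧·♠·
███♠♧·♧♧♠
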